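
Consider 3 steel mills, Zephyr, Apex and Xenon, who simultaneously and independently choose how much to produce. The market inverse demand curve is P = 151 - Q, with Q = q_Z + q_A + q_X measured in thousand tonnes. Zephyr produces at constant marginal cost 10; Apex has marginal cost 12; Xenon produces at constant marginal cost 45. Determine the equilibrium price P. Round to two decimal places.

54.50

Zephyr's profit: π_Z = (151 - Q)q_Z - (10q_Z). Setting ∂π_Z/∂q_Z = 0: 141 - 2q_Z - (q_A + q_X) = 0.
Apex's profit: π_A = (151 - Q)q_A - (12q_A). Setting ∂π_A/∂q_A = 0: 139 - 2q_A - (q_Z + q_X) = 0.
Xenon's profit: π_X = (151 - Q)q_X - (45q_X). Setting ∂π_X/∂q_X = 0: 106 - 2q_X - (q_Z + q_A) = 0.
Summing all 3 equations gives 386 − 4Q = 0, hence Q = 193/2.
Back-substituting: q_Z = (141 − 193/2) = 89/2, q_A = (139 − 193/2) = 85/2, q_X = (106 − 193/2) = 19/2.
Total output Q = 193/2, so price P = 151 - 193/2 = 109/2.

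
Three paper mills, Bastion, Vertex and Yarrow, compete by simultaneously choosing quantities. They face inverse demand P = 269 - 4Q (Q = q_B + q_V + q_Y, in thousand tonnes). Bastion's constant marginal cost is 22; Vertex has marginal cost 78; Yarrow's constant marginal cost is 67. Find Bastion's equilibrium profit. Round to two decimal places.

1892.25

Bastion's profit: π_B = (269 - 4Q)q_B - (22q_B). Setting ∂π_B/∂q_B = 0: 247 - 8q_B - 4(q_V + q_Y) = 0.
Vertex's profit: π_V = (269 - 4Q)q_V - (78q_V). Setting ∂π_V/∂q_V = 0: 191 - 8q_V - 4(q_B + q_Y) = 0.
Yarrow's profit: π_Y = (269 - 4Q)q_Y - (67q_Y). Setting ∂π_Y/∂q_Y = 0: 202 - 8q_Y - 4(q_B + q_V) = 0.
Summing all 3 equations gives 640 − 16Q = 0, hence Q = 40.
Back-substituting: q_B = (247 − 160)/4 = 87/4, q_V = (191 − 160)/4 = 31/4, q_Y = (202 − 160)/4 = 21/2.
Price P = 269 - 4·40 = 109.
Bastion's profit: (109 - 22)·(87/4) = 1892.2500.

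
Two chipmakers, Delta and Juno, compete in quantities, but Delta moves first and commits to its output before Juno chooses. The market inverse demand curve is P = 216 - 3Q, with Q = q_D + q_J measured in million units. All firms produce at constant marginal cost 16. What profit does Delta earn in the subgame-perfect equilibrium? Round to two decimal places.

The follower Juno best-responds to any q_D: π_J = (216 - 3Q)q_J - 16q_J.
Setting the follower's marginal profit to zero, 200 - 3q_D - 6q_J = 0, i.e. q_J = (200 - 3q_D)/6.
Delta substitutes q_J(q_D) into its own profit: π_D = q_D(216 - 3q_D - (200 - 3q_D)/2) - 16q_D = (116 - (3/2)q_D)q_D - 16q_D.
The leader's first-order condition 100 - 3q_D = 0 yields q_D = 100/3.
Then q_J = (200 - 3·(100/3))/6 = 50/3.
Price P = 216 - 3·50 = 66.
Delta's profit: (66 - 16)·(100/3) = 1666.6667.

1666.67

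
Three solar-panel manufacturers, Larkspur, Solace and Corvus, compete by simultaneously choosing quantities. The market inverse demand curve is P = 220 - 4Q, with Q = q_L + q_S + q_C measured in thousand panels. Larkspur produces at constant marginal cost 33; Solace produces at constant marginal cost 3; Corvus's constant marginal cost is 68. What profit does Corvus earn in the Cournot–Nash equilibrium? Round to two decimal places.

42.25

Larkspur's profit: π_L = (220 - 4Q)q_L - (33q_L). Setting ∂π_L/∂q_L = 0: 187 - 8q_L - 4(q_S + q_C) = 0.
Solace's first-order condition: 217 - 8q_S - 4(q_L + q_C) = 0.
Corvus's profit: π_C = (220 - 4Q)q_C - (68q_C). Setting ∂π_C/∂q_C = 0: 152 - 8q_C - 4(q_L + q_S) = 0.
Adding the 3 first-order conditions: 556 − 16Q = 0, so Q = 139/4.
Back-substituting: q_L = (187 − 139)/4 = 12, q_S = (217 − 139)/4 = 39/2, q_C = (152 − 139)/4 = 13/4.
Price P = 220 - 4·(139/4) = 81.
Corvus's profit: (81 - 68)·(13/4) = 169/4.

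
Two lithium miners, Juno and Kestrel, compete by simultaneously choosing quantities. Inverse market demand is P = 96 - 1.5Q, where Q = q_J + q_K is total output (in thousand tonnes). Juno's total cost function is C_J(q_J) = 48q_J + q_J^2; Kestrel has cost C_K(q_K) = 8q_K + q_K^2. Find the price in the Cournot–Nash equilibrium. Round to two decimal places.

Juno's profit: π_J = (96 - 1.5Q)q_J - (48q_J + q_J²). Setting ∂π_J/∂q_J = 0: 48 - 5q_J - (3/2)(q_K) = 0.
Kestrel's profit: π_K = (96 - 1.5Q)q_K - (8q_K + q_K²). Setting ∂π_K/∂q_K = 0: 88 - 5q_K - (3/2)(q_J) = 0.
Best responses: q_J = (48 - (3/2)q_K)/5, q_K = (88 - (3/2)q_J)/5.
Substituting one into the other gives q_J = 432/91 and q_K = 1472/91.
Total output Q = 272/13, so price P = 96 - (3/2)·(272/13) = 840/13.

64.62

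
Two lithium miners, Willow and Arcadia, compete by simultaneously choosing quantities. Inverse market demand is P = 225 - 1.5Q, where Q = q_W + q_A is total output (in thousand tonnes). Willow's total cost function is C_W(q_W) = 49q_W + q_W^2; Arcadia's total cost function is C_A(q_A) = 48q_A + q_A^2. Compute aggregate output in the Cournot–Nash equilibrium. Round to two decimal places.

Willow's profit: π_W = (225 - 1.5Q)q_W - (49q_W + q_W²). Setting ∂π_W/∂q_W = 0: 176 - 5q_W - (3/2)(q_A) = 0.
Arcadia's profit: π_A = (225 - 1.5Q)q_A - (48q_A + q_A²). Setting ∂π_A/∂q_A = 0: 177 - 5q_A - (3/2)(q_W) = 0.
Best responses: q_W = (176 - (3/2)q_A)/5, q_A = (177 - (3/2)q_W)/5.
Substituting one into the other gives q_W = 27.0110 and q_A = 27.2967.
Total output Q = 27.0110 + 27.2967 = 706/13.

54.31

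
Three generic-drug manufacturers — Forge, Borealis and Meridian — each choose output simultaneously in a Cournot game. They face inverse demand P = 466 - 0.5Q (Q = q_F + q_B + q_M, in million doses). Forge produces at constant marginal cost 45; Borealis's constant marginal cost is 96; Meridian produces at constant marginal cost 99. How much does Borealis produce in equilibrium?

161

Forge's profit: π_F = (466 - 0.5Q)q_F - (45q_F). Setting ∂π_F/∂q_F = 0: 421 - q_F - (1/2)(q_B + q_M) = 0.
Borealis's profit: π_B = (466 - 0.5Q)q_B - (96q_B). Setting ∂π_B/∂q_B = 0: 370 - q_B - (1/2)(q_F + q_M) = 0.
Meridian's profit: π_M = (466 - 0.5Q)q_M - (99q_M). Setting ∂π_M/∂q_M = 0: 367 - q_M - (1/2)(q_F + q_B) = 0.
Adding the 3 conditions: 1158 − Q − Q = 0, i.e. Q = 579.
Back-substituting: q_F = (421 − 579/2)/(1/2) = 263, q_B = (370 − 579/2)/(1/2) = 161, q_M = (367 − 579/2)/(1/2) = 155.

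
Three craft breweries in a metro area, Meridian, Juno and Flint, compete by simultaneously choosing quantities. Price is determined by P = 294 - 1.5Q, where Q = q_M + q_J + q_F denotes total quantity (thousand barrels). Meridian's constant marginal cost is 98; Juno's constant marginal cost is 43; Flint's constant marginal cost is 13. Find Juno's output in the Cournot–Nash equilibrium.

46

Meridian's profit: π_M = (294 - 1.5Q)q_M - (98q_M). Setting ∂π_M/∂q_M = 0: 196 - 3q_M - (3/2)(q_J + q_F) = 0.
Juno's first-order condition: 251 - 3q_J - (3/2)(q_M + q_F) = 0.
Flint's profit: π_F = (294 - 1.5Q)q_F - (13q_F). Setting ∂π_F/∂q_F = 0: 281 - 3q_F - (3/2)(q_M + q_J) = 0.
Summing all 3 equations gives 728 − 6Q = 0, hence Q = 364/3.
Back-substituting: q_M = (196 − 182)/(3/2) = 28/3, q_J = (251 − 182)/(3/2) = 46, q_F = (281 − 182)/(3/2) = 66.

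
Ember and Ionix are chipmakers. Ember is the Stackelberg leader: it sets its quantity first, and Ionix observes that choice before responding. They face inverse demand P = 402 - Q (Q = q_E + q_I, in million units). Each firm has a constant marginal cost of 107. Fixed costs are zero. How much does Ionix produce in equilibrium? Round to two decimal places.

The follower Ionix best-responds to any q_E: π_I = (402 - Q)q_I - 107q_I.
Setting the follower's marginal profit to zero, 295 - q_E - 2q_I = 0, i.e. q_I = (295 - q_E)/2.
The leader anticipates this reaction. Substituting into P = 402 - Q gives P = 509/2 - (1/2)q_E, so π_E = (509/2 - (1/2)q_E)q_E - 107q_E.
The leader's first-order condition 295/2 - q_E = 0 yields q_E = 295/2.
Then q_I = (295 - 295/2)/2 = 295/4.

73.75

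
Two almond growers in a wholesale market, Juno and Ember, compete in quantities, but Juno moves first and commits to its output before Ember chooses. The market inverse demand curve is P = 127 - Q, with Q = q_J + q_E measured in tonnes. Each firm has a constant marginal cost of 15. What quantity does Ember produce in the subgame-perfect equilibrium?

The follower Ember best-responds to any q_J: π_E = (127 - Q)q_E - 15q_E.
Setting the follower's marginal profit to zero, 112 - q_J - 2q_E = 0, i.e. q_E = (112 - q_J)/2.
Juno substitutes q_E(q_J) into its own profit: π_J = q_J(127 - q_J - (112 - q_J)/2) - 15q_J = (71 - (1/2)q_J)q_J - 15q_J.
The leader's first-order condition 56 - q_J = 0 yields q_J = 56.
Then q_E = (112 - 56)/2 = 28.

28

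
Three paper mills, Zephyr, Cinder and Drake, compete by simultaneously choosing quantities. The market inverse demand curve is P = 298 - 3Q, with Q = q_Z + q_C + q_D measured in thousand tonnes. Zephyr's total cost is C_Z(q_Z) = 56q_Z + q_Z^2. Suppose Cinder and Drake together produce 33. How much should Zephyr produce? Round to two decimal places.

With rivals' combined output fixed at 33, Zephyr's profit is π_Z = (298 - 3·33 - 3q_Z)q_Z - (56q_Z + q_Z²) = (199 - 3q_Z)q_Z - (56q_Z + q_Z²).
∂π_Z/∂q_Z = 143 - 8q_Z = 0, so q_Z = 143/8.

17.88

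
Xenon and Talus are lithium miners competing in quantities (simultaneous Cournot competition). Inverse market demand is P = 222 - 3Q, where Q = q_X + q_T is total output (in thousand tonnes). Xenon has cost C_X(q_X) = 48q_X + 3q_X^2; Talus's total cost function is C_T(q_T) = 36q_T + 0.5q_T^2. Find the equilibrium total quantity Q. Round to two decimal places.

31.60

Xenon's profit: π_X = (222 - 3Q)q_X - (48q_X + 3q_X²). Setting ∂π_X/∂q_X = 0: 174 - 12q_X - 3(q_T) = 0.
Talus's profit: π_T = (222 - 3Q)q_T - (36q_T + (1/2)q_T²). Setting ∂π_T/∂q_T = 0: 186 - 7q_T - 3(q_X) = 0.
Rearranging gives the reaction functions q_X = (174 - 3q_T)/12 and q_T = (186 - 3q_X)/7.
Solving the pair: q_X = 44/5, q_T = 114/5.
Total output Q = 44/5 + 114/5 = 158/5.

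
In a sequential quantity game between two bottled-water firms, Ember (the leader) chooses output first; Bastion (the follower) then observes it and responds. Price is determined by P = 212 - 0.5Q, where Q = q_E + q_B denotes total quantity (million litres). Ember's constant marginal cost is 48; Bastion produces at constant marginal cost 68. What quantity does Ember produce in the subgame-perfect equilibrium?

184

The follower Bastion best-responds to any q_E: π_B = (212 - 0.5Q)q_B - 68q_B.
Setting the follower's marginal profit to zero, 144 - (1/2)q_E - q_B = 0, i.e. q_B = (144 - (1/2)q_E).
The leader anticipates this reaction. Substituting into P = 212 - 0.5Q gives P = 140 - (1/4)q_E, so π_E = (140 - (1/4)q_E)q_E - 48q_E.
Leader FOC: 92 - (1/2)q_E = 0, so q_E = 184.
Then q_B = (144 - (1/2)·184) = 52.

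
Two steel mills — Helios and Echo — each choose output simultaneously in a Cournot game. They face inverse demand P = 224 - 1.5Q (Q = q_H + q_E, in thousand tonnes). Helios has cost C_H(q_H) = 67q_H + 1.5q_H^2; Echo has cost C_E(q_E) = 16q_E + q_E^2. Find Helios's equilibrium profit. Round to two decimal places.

Helios's profit: π_H = (224 - 1.5Q)q_H - (67q_H + (3/2)q_H²). Setting ∂π_H/∂q_H = 0: 157 - 6q_H - (3/2)(q_E) = 0.
Echo's profit: π_E = (224 - 1.5Q)q_E - (16q_E + q_E²). Setting ∂π_E/∂q_E = 0: 208 - 5q_E - (3/2)(q_H) = 0.
So q_H = (157 - (3/2)q_E)/6 and q_E = (208 - (3/2)q_H)/5.
Solving the pair: q_H = 1892/111, q_E = 1350/37.
Price P = 224 - (3/2)·53.5315 = 143.7027.
Helios's profit: 143.7027·(1892/111) - 67·(1892/111) - (3/2)(1892/111)² = 871.6007.

871.60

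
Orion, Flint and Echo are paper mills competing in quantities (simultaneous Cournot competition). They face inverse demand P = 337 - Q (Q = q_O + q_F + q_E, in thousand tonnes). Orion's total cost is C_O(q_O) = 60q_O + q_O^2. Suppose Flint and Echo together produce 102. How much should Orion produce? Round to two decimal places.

43.75

With rivals' combined output fixed at 102, Orion's profit is π_O = (337 - 102 - q_O)q_O - (60q_O + q_O²) = (235 - q_O)q_O - (60q_O + q_O²).
∂π_O/∂q_O = 175 - 4q_O = 0, so q_O = 175/4.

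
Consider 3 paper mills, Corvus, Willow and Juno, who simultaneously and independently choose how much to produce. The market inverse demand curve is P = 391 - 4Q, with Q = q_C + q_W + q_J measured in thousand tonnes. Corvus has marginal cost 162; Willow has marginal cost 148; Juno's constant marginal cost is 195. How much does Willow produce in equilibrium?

Corvus's profit: π_C = (391 - 4Q)q_C - (162q_C). Setting ∂π_C/∂q_C = 0: 229 - 8q_C - 4(q_W + q_J) = 0.
Willow's first-order condition: 243 - 8q_W - 4(q_C + q_J) = 0.
Juno's first-order condition: 196 - 8q_J - 4(q_C + q_W) = 0.
Adding the 3 first-order conditions: 668 − 16Q = 0, so Q = 167/4.
Back-substituting: q_C = (229 − 167)/4 = 31/2, q_W = (243 − 167)/4 = 19, q_J = (196 − 167)/4 = 29/4.

19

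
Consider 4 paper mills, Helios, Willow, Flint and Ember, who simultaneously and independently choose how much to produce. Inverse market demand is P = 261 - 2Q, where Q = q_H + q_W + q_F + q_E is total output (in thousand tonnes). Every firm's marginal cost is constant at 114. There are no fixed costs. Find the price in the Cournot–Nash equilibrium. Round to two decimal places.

A representative firm's profit is π_i = q_i(261 - 2Q) - 114q_i.
Setting ∂π_i/∂q_i = 0 with rivals' quantities fixed: 147 - 4q_i - 2·Σ_{j≠i} q_j = 0.
By symmetry each firm produces the same amount; substituting Σ_{j≠i} q_j = 3q_i yields q_i = 147/10.
Total output Q = 294/5, so price P = 261 - 2·(294/5) = 717/5.

143.40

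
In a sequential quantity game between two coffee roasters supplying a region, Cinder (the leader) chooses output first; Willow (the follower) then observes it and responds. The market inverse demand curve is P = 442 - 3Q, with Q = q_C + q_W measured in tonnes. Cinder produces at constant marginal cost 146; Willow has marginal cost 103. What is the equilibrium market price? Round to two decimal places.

Solve by backward induction. Given q_C, the follower Willow maximises π_W = (442 - 3q_C - 3q_W)q_W - 103q_W.
∂π_W/∂q_W = 339 - 3q_C - 6q_W = 0 gives the reaction function q_W = (339 - 3q_C)/6.
Cinder substitutes q_W(q_C) into its own profit: π_C = q_C(442 - 3q_C - (339 - 3q_C)/2) - 146q_C = (545/2 - (3/2)q_C)q_C - 146q_C.
Maximising: ∂π_C/∂q_C = 253/2 - 3q_C = 0, giving q_C = 253/6.
Then q_W = (339 - 3·(253/6))/6 = 425/12.
Total output Q = 931/12, so price P = 442 - 3·(931/12) = 837/4.

209.25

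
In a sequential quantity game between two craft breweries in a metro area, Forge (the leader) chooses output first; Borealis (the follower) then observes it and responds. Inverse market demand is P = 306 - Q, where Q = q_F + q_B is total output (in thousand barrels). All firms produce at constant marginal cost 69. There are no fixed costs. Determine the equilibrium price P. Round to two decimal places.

The follower Borealis best-responds to any q_F: π_B = (306 - Q)q_B - 69q_B.
Follower FOC: 237 - q_F - 2q_B = 0, so q_B(q_F) = (237 - q_F)/2.
The leader anticipates this reaction. Substituting into P = 306 - Q gives P = 375/2 - (1/2)q_F, so π_F = (375/2 - (1/2)q_F)q_F - 69q_F.
The leader's first-order condition 237/2 - q_F = 0 yields q_F = 237/2.
Then q_B = (237 - 237/2)/2 = 237/4.
Total output Q = 711/4, so price P = 306 - 711/4 = 513/4.

128.25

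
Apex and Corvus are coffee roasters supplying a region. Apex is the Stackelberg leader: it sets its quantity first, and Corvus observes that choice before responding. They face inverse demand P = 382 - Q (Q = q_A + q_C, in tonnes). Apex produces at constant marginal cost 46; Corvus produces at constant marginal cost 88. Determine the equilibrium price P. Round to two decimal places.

140.50

The follower Corvus best-responds to any q_A: π_C = (382 - Q)q_C - 88q_C.
∂π_C/∂q_C = 294 - q_A - 2q_C = 0 gives the reaction function q_C = (294 - q_A)/2.
The leader anticipates this reaction. Substituting into P = 382 - Q gives P = 235 - (1/2)q_A, so π_A = (235 - (1/2)q_A)q_A - 46q_A.
Maximising: ∂π_A/∂q_A = 189 - q_A = 0, giving q_A = 189.
Then q_C = (294 - 189)/2 = 105/2.
Total output Q = 483/2, so price P = 382 - 483/2 = 281/2.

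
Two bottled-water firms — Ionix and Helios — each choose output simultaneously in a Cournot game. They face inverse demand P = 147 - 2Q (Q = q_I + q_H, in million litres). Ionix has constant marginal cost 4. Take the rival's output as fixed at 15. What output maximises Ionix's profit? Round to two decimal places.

With the rival's output fixed at 15, Ionix's profit is π_I = (147 - 2·15 - 2q_I)q_I - (4q_I) = (117 - 2q_I)q_I - (4q_I).
∂π_I/∂q_I = 113 - 4q_I = 0, so q_I = 113/4.

28.25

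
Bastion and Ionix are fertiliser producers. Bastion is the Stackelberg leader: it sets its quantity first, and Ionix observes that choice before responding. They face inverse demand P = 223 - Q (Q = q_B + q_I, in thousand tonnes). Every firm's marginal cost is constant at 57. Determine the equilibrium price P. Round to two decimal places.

98.50

Solve by backward induction. Given q_B, the follower Ionix maximises π_I = (223 - q_B - q_I)q_I - 57q_I.
∂π_I/∂q_I = 166 - q_B - 2q_I = 0 gives the reaction function q_I = (166 - q_B)/2.
Bastion substitutes q_I(q_B) into its own profit: π_B = q_B(223 - q_B - (166 - q_B)/2) - 57q_B = (140 - (1/2)q_B)q_B - 57q_B.
The leader's first-order condition 83 - q_B = 0 yields q_B = 83.
Then q_I = (166 - 83)/2 = 83/2.
Total output Q = 249/2, so price P = 223 - 249/2 = 197/2.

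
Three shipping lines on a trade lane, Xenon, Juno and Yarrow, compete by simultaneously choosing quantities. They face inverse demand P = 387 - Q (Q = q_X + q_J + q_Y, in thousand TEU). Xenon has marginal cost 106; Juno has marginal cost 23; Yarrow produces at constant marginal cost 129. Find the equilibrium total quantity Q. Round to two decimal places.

Xenon's profit: π_X = (387 - Q)q_X - (106q_X). Setting ∂π_X/∂q_X = 0: 281 - 2q_X - (q_J + q_Y) = 0.
Juno's first-order condition: 364 - 2q_J - (q_X + q_Y) = 0.
Yarrow's profit: π_Y = (387 - Q)q_Y - (129q_Y). Setting ∂π_Y/∂q_Y = 0: 258 - 2q_Y - (q_X + q_J) = 0.
Summing all 3 equations gives 903 − 4Q = 0, hence Q = 903/4.
Back-substituting: q_X = (281 − 903/4) = 221/4, q_J = (364 − 903/4) = 553/4, q_Y = (258 − 903/4) = 129/4.
Total output Q = 221/4 + 553/4 + 129/4 = 903/4.

225.75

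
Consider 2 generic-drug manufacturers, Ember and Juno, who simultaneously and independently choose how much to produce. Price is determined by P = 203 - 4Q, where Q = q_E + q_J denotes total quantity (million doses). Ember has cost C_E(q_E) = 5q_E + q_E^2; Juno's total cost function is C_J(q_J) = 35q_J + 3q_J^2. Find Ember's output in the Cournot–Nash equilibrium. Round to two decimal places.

16.94

Ember's profit: π_E = (203 - 4Q)q_E - (5q_E + q_E²). Setting ∂π_E/∂q_E = 0: 198 - 10q_E - 4(q_J) = 0.
Juno's first-order condition: 168 - 14q_J - 4(q_E) = 0.
So q_E = (198 - 4q_J)/10 and q_J = (168 - 4q_E)/14.
Substituting one into the other gives q_E = 525/31 and q_J = 222/31.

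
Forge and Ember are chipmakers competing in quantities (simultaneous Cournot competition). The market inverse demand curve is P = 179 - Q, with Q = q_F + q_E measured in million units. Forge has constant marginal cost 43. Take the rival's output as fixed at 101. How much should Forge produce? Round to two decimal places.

With the rival's output fixed at 101, Forge's profit is π_F = (179 - 101 - q_F)q_F - (43q_F) = (78 - q_F)q_F - (43q_F).
∂π_F/∂q_F = 35 - 2q_F = 0, so q_F = 35/2.

17.50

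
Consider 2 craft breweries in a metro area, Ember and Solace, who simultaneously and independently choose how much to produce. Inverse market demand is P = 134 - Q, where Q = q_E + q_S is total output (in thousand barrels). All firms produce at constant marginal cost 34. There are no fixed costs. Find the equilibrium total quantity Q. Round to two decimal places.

A representative firm's profit is π_i = q_i(134 - Q) - 34q_i.
First-order condition (treating rivals' output as given): 100 - 2q_i - q_j = 0.
By symmetry each firm produces the same amount; substituting q_j = q_i yields q_i = 100/3.
Total output Q = 100/3 + 100/3 = 200/3.

66.67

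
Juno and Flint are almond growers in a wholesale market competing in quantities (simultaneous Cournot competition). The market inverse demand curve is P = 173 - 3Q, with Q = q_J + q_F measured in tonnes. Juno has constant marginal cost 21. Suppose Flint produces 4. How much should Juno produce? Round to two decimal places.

23.33

With the rival's output fixed at 4, Juno's profit is π_J = (173 - 3·4 - 3q_J)q_J - (21q_J) = (161 - 3q_J)q_J - (21q_J).
∂π_J/∂q_J = 140 - 6q_J = 0, so q_J = 70/3.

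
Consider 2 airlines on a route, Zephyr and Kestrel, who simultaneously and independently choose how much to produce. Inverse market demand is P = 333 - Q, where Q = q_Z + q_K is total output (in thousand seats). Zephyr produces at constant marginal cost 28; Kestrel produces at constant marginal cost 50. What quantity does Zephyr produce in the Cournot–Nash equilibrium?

109

Zephyr's profit: π_Z = (333 - Q)q_Z - (28q_Z). Setting ∂π_Z/∂q_Z = 0: 305 - 2q_Z - (q_K) = 0.
Kestrel's profit: π_K = (333 - Q)q_K - (50q_K). Setting ∂π_K/∂q_K = 0: 283 - 2q_K - (q_Z) = 0.
So q_Z = (305 - q_K)/2 and q_K = (283 - q_Z)/2.
Substituting one into the other gives q_Z = 109 and q_K = 87.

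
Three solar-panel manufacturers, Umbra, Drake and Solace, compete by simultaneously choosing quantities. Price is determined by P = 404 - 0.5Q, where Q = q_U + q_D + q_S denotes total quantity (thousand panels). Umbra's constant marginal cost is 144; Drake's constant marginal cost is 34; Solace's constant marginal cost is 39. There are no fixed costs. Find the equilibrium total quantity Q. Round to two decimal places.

497.50

Umbra's profit: π_U = (404 - 0.5Q)q_U - (144q_U). Setting ∂π_U/∂q_U = 0: 260 - q_U - (1/2)(q_D + q_S) = 0.
Drake's first-order condition: 370 - q_D - (1/2)(q_U + q_S) = 0.
Solace's profit: π_S = (404 - 0.5Q)q_S - (39q_S). Setting ∂π_S/∂q_S = 0: 365 - q_S - (1/2)(q_U + q_D) = 0.
Adding the 3 conditions: 995 − Q − Q = 0, i.e. Q = 995/2.
Back-substituting: q_U = (260 − 995/4)/(1/2) = 45/2, q_D = (370 − 995/4)/(1/2) = 485/2, q_S = (365 − 995/4)/(1/2) = 465/2.
Total output Q = 45/2 + 485/2 + 465/2 = 995/2.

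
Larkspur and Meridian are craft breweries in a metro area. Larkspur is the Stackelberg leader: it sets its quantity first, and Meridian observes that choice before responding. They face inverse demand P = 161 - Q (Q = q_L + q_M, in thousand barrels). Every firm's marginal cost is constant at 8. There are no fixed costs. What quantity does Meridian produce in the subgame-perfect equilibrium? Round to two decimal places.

Solve by backward induction. Given q_L, the follower Meridian maximises π_M = (161 - q_L - q_M)q_M - 8q_M.
∂π_M/∂q_M = 153 - q_L - 2q_M = 0 gives the reaction function q_M = (153 - q_L)/2.
The leader anticipates this reaction. Substituting into P = 161 - Q gives P = 169/2 - (1/2)q_L, so π_L = (169/2 - (1/2)q_L)q_L - 8q_L.
Leader FOC: 153/2 - q_L = 0, so q_L = 153/2.
Then q_M = (153 - 153/2)/2 = 153/4.

38.25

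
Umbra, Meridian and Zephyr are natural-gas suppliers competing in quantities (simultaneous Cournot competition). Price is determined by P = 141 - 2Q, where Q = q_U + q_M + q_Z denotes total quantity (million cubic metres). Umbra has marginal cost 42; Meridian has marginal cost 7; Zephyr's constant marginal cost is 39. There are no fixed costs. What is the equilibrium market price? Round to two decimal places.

Umbra's profit: π_U = (141 - 2Q)q_U - (42q_U). Setting ∂π_U/∂q_U = 0: 99 - 4q_U - 2(q_M + q_Z) = 0.
Meridian's first-order condition: 134 - 4q_M - 2(q_U + q_Z) = 0.
Zephyr's profit: π_Z = (141 - 2Q)q_Z - (39q_Z). Setting ∂π_Z/∂q_Z = 0: 102 - 4q_Z - 2(q_U + q_M) = 0.
Summing all 3 equations gives 335 − 8Q = 0, hence Q = 335/8.
Back-substituting: q_U = (99 − 335/4)/2 = 61/8, q_M = (134 − 335/4)/2 = 201/8, q_Z = (102 − 335/4)/2 = 73/8.
Total output Q = 335/8, so price P = 141 - 2·(335/8) = 229/4.

57.25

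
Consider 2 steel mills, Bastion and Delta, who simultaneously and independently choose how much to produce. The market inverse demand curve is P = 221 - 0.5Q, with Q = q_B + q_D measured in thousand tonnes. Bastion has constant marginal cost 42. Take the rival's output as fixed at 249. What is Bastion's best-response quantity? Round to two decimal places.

With the rival's output fixed at 249, Bastion's profit is π_B = (221 - (1/2)·249 - (1/2)q_B)q_B - (42q_B) = (193/2 - (1/2)q_B)q_B - (42q_B).
∂π_B/∂q_B = 109/2 - q_B = 0, so q_B = 109/2.

54.50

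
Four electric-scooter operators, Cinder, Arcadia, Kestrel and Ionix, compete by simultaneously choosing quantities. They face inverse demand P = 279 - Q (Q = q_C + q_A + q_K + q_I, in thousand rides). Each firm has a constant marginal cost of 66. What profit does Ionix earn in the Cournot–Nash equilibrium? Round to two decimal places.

1814.76

Each firm earns π_i = (279 - Q)q_i - 66q_i.
Setting ∂π_i/∂q_i = 0 with rivals' quantities fixed: 213 - 2q_i - Σ_{j≠i} q_j = 0.
With identical firms every q_j equals q_i, so Σ_{j≠i} q_j = 3q_i and 213 = 5q_i, giving q_i = 213/5.
Price P = 279 - 852/5 = 543/5.
Ionix's profit: (543/5 - 66)·(213/5) = 1814.7600.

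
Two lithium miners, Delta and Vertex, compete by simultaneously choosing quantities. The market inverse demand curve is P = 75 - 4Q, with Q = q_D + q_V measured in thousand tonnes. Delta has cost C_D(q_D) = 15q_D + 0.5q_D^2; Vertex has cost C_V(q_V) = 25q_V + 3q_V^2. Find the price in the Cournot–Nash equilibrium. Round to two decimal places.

Delta's profit: π_D = (75 - 4Q)q_D - (15q_D + (1/2)q_D²). Setting ∂π_D/∂q_D = 0: 60 - 9q_D - 4(q_V) = 0.
Vertex's profit: π_V = (75 - 4Q)q_V - (25q_V + 3q_V²). Setting ∂π_V/∂q_V = 0: 50 - 14q_V - 4(q_D) = 0.
Best responses: q_D = (60 - 4q_V)/9, q_V = (50 - 4q_D)/14.
Substituting one into the other gives q_D = 64/11 and q_V = 21/11.
Total output Q = 85/11, so price P = 75 - 4·(85/11) = 485/11.

44.09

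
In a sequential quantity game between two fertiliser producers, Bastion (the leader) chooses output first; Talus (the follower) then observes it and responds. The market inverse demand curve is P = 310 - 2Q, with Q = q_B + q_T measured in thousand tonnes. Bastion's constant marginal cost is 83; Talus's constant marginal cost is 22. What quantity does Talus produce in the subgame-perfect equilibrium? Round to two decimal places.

Solve by backward induction. Given q_B, the follower Talus maximises π_T = (310 - 2q_B - 2q_T)q_T - 22q_T.
Follower FOC: 288 - 2q_B - 4q_T = 0, so q_T(q_B) = (288 - 2q_B)/4.
Bastion substitutes q_T(q_B) into its own profit: π_B = q_B(310 - 2q_B - (288 - 2q_B)/2) - 83q_B = (166 - q_B)q_B - 83q_B.
Maximising: ∂π_B/∂q_B = 83 - 2q_B = 0, giving q_B = 83/2.
Then q_T = (288 - 2·(83/2))/4 = 205/4.

51.25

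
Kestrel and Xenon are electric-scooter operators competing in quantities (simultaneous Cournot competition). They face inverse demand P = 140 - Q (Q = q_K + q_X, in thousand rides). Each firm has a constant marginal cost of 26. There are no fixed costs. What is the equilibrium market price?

64

Each firm earns π_i = (140 - Q)q_i - 26q_i.
First-order condition (treating rivals' output as given): 114 - 2q_i - q_j = 0.
By symmetry each firm produces the same amount; substituting q_j = q_i yields q_i = 114/3 = 38.
Total output Q = 76, so price P = 140 - 76 = 64.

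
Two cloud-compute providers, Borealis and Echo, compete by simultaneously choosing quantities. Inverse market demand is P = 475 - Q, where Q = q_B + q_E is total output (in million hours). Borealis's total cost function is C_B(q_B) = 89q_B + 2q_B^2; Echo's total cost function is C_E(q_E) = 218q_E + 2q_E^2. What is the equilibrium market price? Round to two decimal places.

383.14

Borealis's profit: π_B = (475 - Q)q_B - (89q_B + 2q_B²). Setting ∂π_B/∂q_B = 0: 386 - 6q_B - (q_E) = 0.
Echo's profit: π_E = (475 - Q)q_E - (218q_E + 2q_E²). Setting ∂π_E/∂q_E = 0: 257 - 6q_E - (q_B) = 0.
Best responses: q_B = (386 - q_E)/6, q_E = (257 - q_B)/6.
Substituting one into the other gives q_B = 58.8286 and q_E = 1156/35.
Total output Q = 643/7, so price P = 475 - 643/7 = 383.1429.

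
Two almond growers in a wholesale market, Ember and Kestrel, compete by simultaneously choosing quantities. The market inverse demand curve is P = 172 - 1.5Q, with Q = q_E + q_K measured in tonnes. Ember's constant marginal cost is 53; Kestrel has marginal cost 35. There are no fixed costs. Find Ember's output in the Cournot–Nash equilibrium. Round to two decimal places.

Ember's profit: π_E = (172 - 1.5Q)q_E - (53q_E). Setting ∂π_E/∂q_E = 0: 119 - 3q_E - (3/2)(q_K) = 0.
Kestrel's first-order condition: 137 - 3q_K - (3/2)(q_E) = 0.
So q_E = (119 - (3/2)q_K)/3 and q_K = (137 - (3/2)q_E)/3.
Solving the pair: q_E = 202/9, q_K = 310/9.

22.44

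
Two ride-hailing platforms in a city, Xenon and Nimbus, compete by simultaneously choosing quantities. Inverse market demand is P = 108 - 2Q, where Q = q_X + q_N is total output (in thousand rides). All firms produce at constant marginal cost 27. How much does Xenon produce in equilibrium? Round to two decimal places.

Each firm earns π_i = (108 - 2Q)q_i - 27q_i.
Setting ∂π_i/∂q_i = 0 with rivals' quantities fixed: 81 - 4q_i - 2q_j = 0.
With identical firms every q_j equals q_i, so q_j = q_i and 81 = 6q_i, giving q_i = 27/2.

13.50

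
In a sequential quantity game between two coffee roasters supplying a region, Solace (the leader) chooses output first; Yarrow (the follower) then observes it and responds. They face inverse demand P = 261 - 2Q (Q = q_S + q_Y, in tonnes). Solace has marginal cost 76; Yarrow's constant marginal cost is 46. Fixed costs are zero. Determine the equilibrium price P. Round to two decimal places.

114.75

The follower Yarrow best-responds to any q_S: π_Y = (261 - 2Q)q_Y - 46q_Y.
Setting the follower's marginal profit to zero, 215 - 2q_S - 4q_Y = 0, i.e. q_Y = (215 - 2q_S)/4.
Solace substitutes q_Y(q_S) into its own profit: π_S = q_S(261 - 2q_S - (215 - 2q_S)/2) - 76q_S = (307/2 - q_S)q_S - 76q_S.
Leader FOC: 155/2 - 2q_S = 0, so q_S = 155/4.
Then q_Y = (215 - 2·(155/4))/4 = 275/8.
Total output Q = 585/8, so price P = 261 - 2·(585/8) = 459/4.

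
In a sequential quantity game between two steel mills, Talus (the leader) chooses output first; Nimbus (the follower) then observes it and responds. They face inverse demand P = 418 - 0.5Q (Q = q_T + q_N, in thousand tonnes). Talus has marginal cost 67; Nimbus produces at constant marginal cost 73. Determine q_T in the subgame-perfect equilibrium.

357

Solve by backward induction. Given q_T, the follower Nimbus maximises π_N = (418 - (1/2)q_T - (1/2)q_N)q_N - 73q_N.
∂π_N/∂q_N = 345 - (1/2)q_T - q_N = 0 gives the reaction function q_N = (345 - (1/2)q_T).
Talus substitutes q_N(q_T) into its own profit: π_T = q_T(418 - (1/2)q_T - (345 - (1/2)q_T)/2) - 67q_T = (491/2 - (1/4)q_T)q_T - 67q_T.
Leader FOC: 357/2 - (1/2)q_T = 0, so q_T = 357.
Then q_N = (345 - (1/2)·357) = 333/2.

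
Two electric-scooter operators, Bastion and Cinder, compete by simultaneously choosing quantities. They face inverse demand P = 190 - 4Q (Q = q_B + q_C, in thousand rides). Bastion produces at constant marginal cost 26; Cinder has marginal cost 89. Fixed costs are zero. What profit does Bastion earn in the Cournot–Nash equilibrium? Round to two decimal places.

1431.36

Bastion's profit: π_B = (190 - 4Q)q_B - (26q_B). Setting ∂π_B/∂q_B = 0: 164 - 8q_B - 4(q_C) = 0.
Cinder's profit: π_C = (190 - 4Q)q_C - (89q_C). Setting ∂π_C/∂q_C = 0: 101 - 8q_C - 4(q_B) = 0.
So q_B = (164 - 4q_C)/8 and q_C = (101 - 4q_B)/8.
Substituting one into the other gives q_B = 227/12 and q_C = 19/6.
Price P = 190 - 4·(265/12) = 305/3.
Bastion's profit: (305/3 - 26)·(227/12) = 1431.3611.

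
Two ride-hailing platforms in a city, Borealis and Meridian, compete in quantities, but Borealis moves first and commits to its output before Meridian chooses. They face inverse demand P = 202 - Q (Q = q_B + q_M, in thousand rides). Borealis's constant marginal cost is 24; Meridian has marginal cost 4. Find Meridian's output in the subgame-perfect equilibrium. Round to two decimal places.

59.50

The follower Meridian best-responds to any q_B: π_M = (202 - Q)q_M - 4q_M.
∂π_M/∂q_M = 198 - q_B - 2q_M = 0 gives the reaction function q_M = (198 - q_B)/2.
Borealis substitutes q_M(q_B) into its own profit: π_B = q_B(202 - q_B - (198 - q_B)/2) - 24q_B = (103 - (1/2)q_B)q_B - 24q_B.
The leader's first-order condition 79 - q_B = 0 yields q_B = 79.
Then q_M = (198 - 79)/2 = 119/2.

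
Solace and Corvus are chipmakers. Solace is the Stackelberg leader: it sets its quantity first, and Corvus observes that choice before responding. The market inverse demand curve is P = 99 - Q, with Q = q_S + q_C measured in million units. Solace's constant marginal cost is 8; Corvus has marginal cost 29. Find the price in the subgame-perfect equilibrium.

36

The follower Corvus best-responds to any q_S: π_C = (99 - Q)q_C - 29q_C.
Setting the follower's marginal profit to zero, 70 - q_S - 2q_C = 0, i.e. q_C = (70 - q_S)/2.
Solace substitutes q_C(q_S) into its own profit: π_S = q_S(99 - q_S - (70 - q_S)/2) - 8q_S = (64 - (1/2)q_S)q_S - 8q_S.
Leader FOC: 56 - q_S = 0, so q_S = 56.
Then q_C = (70 - 56)/2 = 7.
Total output Q = 63, so price P = 99 - 63 = 36.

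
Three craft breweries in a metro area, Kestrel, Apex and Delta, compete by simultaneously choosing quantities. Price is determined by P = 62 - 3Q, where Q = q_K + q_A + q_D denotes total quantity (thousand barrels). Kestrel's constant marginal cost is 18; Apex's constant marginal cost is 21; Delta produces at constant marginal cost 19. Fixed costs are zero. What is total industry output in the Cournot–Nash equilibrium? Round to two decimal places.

10.67

Kestrel's profit: π_K = (62 - 3Q)q_K - (18q_K). Setting ∂π_K/∂q_K = 0: 44 - 6q_K - 3(q_A + q_D) = 0.
Apex's first-order condition: 41 - 6q_A - 3(q_K + q_D) = 0.
Delta's profit: π_D = (62 - 3Q)q_D - (19q_D). Setting ∂π_D/∂q_D = 0: 43 - 6q_D - 3(q_K + q_A) = 0.
Summing all 3 equations gives 128 − 12Q = 0, hence Q = 32/3.
Back-substituting: q_K = (44 − 32)/3 = 4, q_A = (41 − 32)/3 = 3, q_D = (43 − 32)/3 = 11/3.
Total output Q = 4 + 3 + 11/3 = 32/3.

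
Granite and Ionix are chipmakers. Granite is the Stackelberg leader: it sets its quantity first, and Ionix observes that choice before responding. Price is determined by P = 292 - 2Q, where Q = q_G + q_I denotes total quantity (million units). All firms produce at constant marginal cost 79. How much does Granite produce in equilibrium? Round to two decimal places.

53.25

Solve by backward induction. Given q_G, the follower Ionix maximises π_I = (292 - 2q_G - 2q_I)q_I - 79q_I.
Follower FOC: 213 - 2q_G - 4q_I = 0, so q_I(q_G) = (213 - 2q_G)/4.
The leader anticipates this reaction. Substituting into P = 292 - 2Q gives P = 371/2 - q_G, so π_G = (371/2 - q_G)q_G - 79q_G.
The leader's first-order condition 213/2 - 2q_G = 0 yields q_G = 213/4.
Then q_I = (213 - 2·(213/4))/4 = 213/8.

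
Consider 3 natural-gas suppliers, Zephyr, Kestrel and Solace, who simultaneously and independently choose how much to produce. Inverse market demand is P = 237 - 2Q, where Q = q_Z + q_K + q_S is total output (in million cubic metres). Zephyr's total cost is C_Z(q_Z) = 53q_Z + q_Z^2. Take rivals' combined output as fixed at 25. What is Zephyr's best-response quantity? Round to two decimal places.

22.33

With rivals' combined output fixed at 25, Zephyr's profit is π_Z = (237 - 2·25 - 2q_Z)q_Z - (53q_Z + q_Z²) = (187 - 2q_Z)q_Z - (53q_Z + q_Z²).
∂π_Z/∂q_Z = 134 - 6q_Z = 0, so q_Z = 67/3.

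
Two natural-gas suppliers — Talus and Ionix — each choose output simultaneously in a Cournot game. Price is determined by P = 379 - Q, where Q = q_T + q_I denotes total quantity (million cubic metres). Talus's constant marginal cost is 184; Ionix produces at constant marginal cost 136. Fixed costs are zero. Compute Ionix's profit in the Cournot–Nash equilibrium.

Talus's profit: π_T = (379 - Q)q_T - (184q_T). Setting ∂π_T/∂q_T = 0: 195 - 2q_T - (q_I) = 0.
Ionix's first-order condition: 243 - 2q_I - (q_T) = 0.
Best responses: q_T = (195 - q_I)/2, q_I = (243 - q_T)/2.
Solving the pair: q_T = 49, q_I = 97.
Price P = 379 - 146 = 233.
Ionix's profit: (233 - 136)·97 = 9409.

9409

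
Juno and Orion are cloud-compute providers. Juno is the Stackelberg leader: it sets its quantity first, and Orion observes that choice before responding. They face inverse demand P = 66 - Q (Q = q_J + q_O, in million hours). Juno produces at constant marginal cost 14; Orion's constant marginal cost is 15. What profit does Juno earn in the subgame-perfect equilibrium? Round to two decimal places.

The follower Orion best-responds to any q_J: π_O = (66 - Q)q_O - 15q_O.
∂π_O/∂q_O = 51 - q_J - 2q_O = 0 gives the reaction function q_O = (51 - q_J)/2.
Juno substitutes q_O(q_J) into its own profit: π_J = q_J(66 - q_J - (51 - q_J)/2) - 14q_J = (81/2 - (1/2)q_J)q_J - 14q_J.
Maximising: ∂π_J/∂q_J = 53/2 - q_J = 0, giving q_J = 53/2.
Then q_O = (51 - 53/2)/2 = 49/4.
Price P = 66 - 155/4 = 109/4.
Juno's profit: (109/4 - 14)·(53/2) = 351.1250.

351.13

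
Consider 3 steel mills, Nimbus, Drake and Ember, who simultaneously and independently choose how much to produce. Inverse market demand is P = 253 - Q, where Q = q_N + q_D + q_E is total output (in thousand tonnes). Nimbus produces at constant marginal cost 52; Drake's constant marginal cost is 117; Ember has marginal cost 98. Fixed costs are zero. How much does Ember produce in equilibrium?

32

Nimbus's profit: π_N = (253 - Q)q_N - (52q_N). Setting ∂π_N/∂q_N = 0: 201 - 2q_N - (q_D + q_E) = 0.
Drake's profit: π_D = (253 - Q)q_D - (117q_D). Setting ∂π_D/∂q_D = 0: 136 - 2q_D - (q_N + q_E) = 0.
Ember's profit: π_E = (253 - Q)q_E - (98q_E). Setting ∂π_E/∂q_E = 0: 155 - 2q_E - (q_N + q_D) = 0.
Adding the 3 first-order conditions: 492 − 4Q = 0, so Q = 123.
Back-substituting: q_N = (201 − 123) = 78, q_D = (136 − 123) = 13, q_E = (155 − 123) = 32.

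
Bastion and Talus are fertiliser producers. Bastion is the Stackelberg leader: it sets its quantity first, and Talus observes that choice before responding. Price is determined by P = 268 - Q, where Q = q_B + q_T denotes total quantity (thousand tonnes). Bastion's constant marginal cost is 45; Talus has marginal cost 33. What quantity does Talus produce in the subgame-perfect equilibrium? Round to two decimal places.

64.75

The follower Talus best-responds to any q_B: π_T = (268 - Q)q_T - 33q_T.
Setting the follower's marginal profit to zero, 235 - q_B - 2q_T = 0, i.e. q_T = (235 - q_B)/2.
The leader anticipates this reaction. Substituting into P = 268 - Q gives P = 301/2 - (1/2)q_B, so π_B = (301/2 - (1/2)q_B)q_B - 45q_B.
Maximising: ∂π_B/∂q_B = 211/2 - q_B = 0, giving q_B = 211/2.
Then q_T = (235 - 211/2)/2 = 259/4.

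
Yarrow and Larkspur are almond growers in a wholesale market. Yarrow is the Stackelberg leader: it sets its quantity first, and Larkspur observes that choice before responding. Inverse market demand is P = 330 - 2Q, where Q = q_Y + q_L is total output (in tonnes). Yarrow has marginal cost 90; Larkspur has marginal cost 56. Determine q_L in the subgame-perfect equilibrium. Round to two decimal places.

Solve by backward induction. Given q_Y, the follower Larkspur maximises π_L = (330 - 2q_Y - 2q_L)q_L - 56q_L.
Setting the follower's marginal profit to zero, 274 - 2q_Y - 4q_L = 0, i.e. q_L = (274 - 2q_Y)/4.
Yarrow substitutes q_L(q_Y) into its own profit: π_Y = q_Y(330 - 2q_Y - (274 - 2q_Y)/2) - 90q_Y = (193 - q_Y)q_Y - 90q_Y.
Maximising: ∂π_Y/∂q_Y = 103 - 2q_Y = 0, giving q_Y = 103/2.
Then q_L = (274 - 2·(103/2))/4 = 171/4.

42.75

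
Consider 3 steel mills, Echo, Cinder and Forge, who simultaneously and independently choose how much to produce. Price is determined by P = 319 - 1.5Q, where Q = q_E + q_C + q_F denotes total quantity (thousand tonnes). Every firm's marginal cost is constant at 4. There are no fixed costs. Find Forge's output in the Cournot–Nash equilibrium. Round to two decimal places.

Each firm earns π_i = (319 - 1.5Q)q_i - 4q_i.
Setting ∂π_i/∂q_i = 0 with rivals' quantities fixed: 315 - 3q_i - (3/2)·Σ_{j≠i} q_j = 0.
By symmetry each firm produces the same amount; substituting Σ_{j≠i} q_j = 2q_i yields q_i = 315/6 = 105/2.

52.50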